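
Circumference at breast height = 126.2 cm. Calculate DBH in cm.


Formula: DBH = C / pi
DBH = 126.2 / pi
pi = 3.14159...
DBH = 40.2 cm

40.2


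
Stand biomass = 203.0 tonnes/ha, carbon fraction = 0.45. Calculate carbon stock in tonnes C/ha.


Formula: Carbon Stock = Biomass * Carbon Fraction
C = 203.0 t/ha * 0.45
C = 91.4 t C/ha

91.4


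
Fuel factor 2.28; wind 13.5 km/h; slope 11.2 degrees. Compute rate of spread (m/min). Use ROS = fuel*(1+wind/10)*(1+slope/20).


Formula: ROS = fuel * (1 + wind/10) * (1 + slope/20)
Wind factor = 1 + 13.5/10 = 2.35
Slope factor = 1 + 11.2/20 = 1.56
ROS = 2.28 * 2.35 * 1.56 = 8.36 m/min

8.36


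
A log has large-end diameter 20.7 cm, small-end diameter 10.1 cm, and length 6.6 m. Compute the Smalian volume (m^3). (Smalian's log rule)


Smalian: V = (A1 + A2)/2 * L,  A = pi*(D/200)^2
A1 = pi*(20.7/200)^2 = 0.033654 m^2
A2 = pi*(10.1/200)^2 = 0.008012 m^2
V = (0.033654+0.008012)/2*6.6 = 0.1375 m^3

0.1375


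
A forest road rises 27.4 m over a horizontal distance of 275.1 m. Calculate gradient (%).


Formula: Gradient = rise / run * 100
Gradient = 27.4 / 275.1 * 100 = 10.0%

10.0


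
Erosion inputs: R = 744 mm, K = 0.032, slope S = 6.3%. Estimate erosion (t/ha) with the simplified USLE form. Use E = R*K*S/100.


Formula: E = R * K * S / 100  (simplified USLE)
R * K = 744 * 0.032 = 23.808
E = 23.808 * 6.3 / 100 = 1.5 t/ha

1.5


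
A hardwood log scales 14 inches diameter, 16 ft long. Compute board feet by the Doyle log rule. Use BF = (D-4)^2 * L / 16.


Doyle: BF = (D - 4)^2 * L / 16
Adjusted diameter = 14 - 4 = 10 in
(D-4)^2 = 10^2 = 100
BF = 100 * 16 / 16 = 100 BF

100


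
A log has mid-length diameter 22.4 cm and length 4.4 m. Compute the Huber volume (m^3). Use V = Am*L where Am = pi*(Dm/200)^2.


Huber: V = Am * L,  Am = pi*(Dm/200)^2
Am = pi*(22.4/200)^2 = 0.039408 m^2
V = 0.039408*4.4 = 0.1734 m^3

0.1734


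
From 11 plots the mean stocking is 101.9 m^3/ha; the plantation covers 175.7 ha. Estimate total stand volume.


Formula: Total Volume = Mean Volume per ha * Total Area
Total Volume = 101.9 m^3/ha * 175.7 ha
Total Volume = 17904 m^3

17904


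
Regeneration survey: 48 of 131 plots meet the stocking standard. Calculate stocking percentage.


Formula: Stocking % = stocked plots / total plots * 100
Stocking = 48 / 131 * 100
Stocking = 0.3664 * 100 = 36.6%

36.6


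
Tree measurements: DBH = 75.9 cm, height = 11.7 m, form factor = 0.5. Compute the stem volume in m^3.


Formula: V = pi * (DBH/200)^2 * H * ff
Radius = DBH/200 = 75.9/200 = 0.3795 m
Radius^2 = 0.3795^2 = 0.14402025 m^2
V = pi * 0.14402025 * 11.7 * 0.5
V = 2.647 m^3

2.647


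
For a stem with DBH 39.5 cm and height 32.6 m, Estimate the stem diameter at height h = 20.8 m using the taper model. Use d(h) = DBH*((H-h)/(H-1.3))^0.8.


Taper: d(h) = DBH * ((H - h) / (H - 1.3))^0.8
Numerator = H - h = 32.6 - 20.8 = 11.8 m
Denominator = H - 1.3 = 32.6 - 1.3 = 31.3 m
Ratio = 11.8 / 31.3 = 0.377
d = 39.5 * 0.377^0.8 = 18.1 cm

18.1


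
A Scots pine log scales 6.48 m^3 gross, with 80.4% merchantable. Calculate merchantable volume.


Formula: MV = V_total * (merchantable_pct / 100)
Merchantable fraction = 80.4% / 100 = 0.804
MV = 6.48 m^3 * 0.804 = 5.21 m^3

5.21


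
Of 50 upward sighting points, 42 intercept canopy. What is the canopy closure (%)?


Formula: Canopy closure = covered points / total points * 100
Closure = 42 / 50 * 100
Closure = 0.84 * 100 = 84.0%

84.0


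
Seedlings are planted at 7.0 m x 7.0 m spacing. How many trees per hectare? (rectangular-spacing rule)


Formula: TPH = 10000 m^2/ha / (spacing_x * spacing_y)
Area per tree = 7.0 m * 7.0 m = 49.0 m^2
TPH = 10000 / 49.0 = 204 trees/ha

204


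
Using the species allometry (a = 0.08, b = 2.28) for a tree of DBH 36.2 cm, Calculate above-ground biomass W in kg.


Formula: W = a * DBH^b  (allometric power law)
DBH^b = 36.2^2.28 = 3579.7734
W = 0.08 * 3579.7734 = 286.4 kg

286.4


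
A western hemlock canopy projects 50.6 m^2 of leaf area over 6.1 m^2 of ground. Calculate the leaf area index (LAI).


Formula: LAI = total leaf area / ground area  (dimensionless)
LAI = 50.6 m^2 / 6.1 m^2
LAI = 8.3

8.3


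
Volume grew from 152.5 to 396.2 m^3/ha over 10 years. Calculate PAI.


Formula: PAI = (V_T2 - V_T1) / (T2 - T1)
Volume increment = 396.2 - 152.5 = 243.7 m^3/ha
PAI = 243.7 / 10 = 24.37 m^3/ha/year

24.37


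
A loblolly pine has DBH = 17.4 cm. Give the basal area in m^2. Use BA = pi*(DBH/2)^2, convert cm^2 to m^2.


Formula: BA = pi * (DBH/2)^2 / 10000  (cm^2 to m^2)
Radius = DBH/2 = 17.4/2 = 8.7 cm
BA = pi * 8.7^2 / 10000
   = 237.7871 cm^2 / 10000
   = 0.0238 m^2

0.0238


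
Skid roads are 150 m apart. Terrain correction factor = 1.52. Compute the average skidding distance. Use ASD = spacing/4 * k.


Formula: ASD = (spacing / 4) * correction
Uncorrected distance = spacing / 4 = 150 / 4 = 37.5 m
ASD = 37.5 * 1.52 = 57 m

57


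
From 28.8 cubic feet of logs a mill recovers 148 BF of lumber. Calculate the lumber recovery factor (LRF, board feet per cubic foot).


Formula: LRF = Lumber Output (BF) / Log Input (ft^3)
LRF = 148 BF / 28.8 ft^3
LRF = 5.14 BF/ft^3

5.14


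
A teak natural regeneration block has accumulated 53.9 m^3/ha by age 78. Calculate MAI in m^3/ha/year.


Formula: MAI = Total Volume / Stand Age
MAI = 53.9 m^3/ha / 78 years
MAI = 0.69 m^3/ha/year

0.69


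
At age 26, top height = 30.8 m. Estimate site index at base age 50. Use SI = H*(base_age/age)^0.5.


Formula: SI = H_dom * (base_age / age)^0.5
Age ratio = 50 / 26 = 1.92308
sqrt(age_ratio) = 1.38675
SI = 30.8 * 1.38675 = 42.7 m

42.7


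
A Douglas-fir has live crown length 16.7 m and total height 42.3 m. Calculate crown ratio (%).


Formula: Crown Ratio = (Crown Length / Total Height) * 100
CR = (16.7 m / 42.3 m) * 100
CR = 0.3948 * 100 = 39.5%

39.5


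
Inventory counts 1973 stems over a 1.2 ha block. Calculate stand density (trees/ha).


Formula: Stand Density = N_trees / Area_ha
Density = 1973 trees / 1.2 ha
Density = 1644 trees/ha

1644


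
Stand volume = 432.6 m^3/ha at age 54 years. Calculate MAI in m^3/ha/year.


Formula: MAI = Total Volume / Stand Age
MAI = 432.6 m^3/ha / 54 years
MAI = 8.01 m^3/ha/year

8.01


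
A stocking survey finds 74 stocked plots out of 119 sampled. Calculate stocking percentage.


Formula: Stocking % = stocked plots / total plots * 100
Stocking = 74 / 119 * 100
Stocking = 0.6218 * 100 = 62.2%

62.2


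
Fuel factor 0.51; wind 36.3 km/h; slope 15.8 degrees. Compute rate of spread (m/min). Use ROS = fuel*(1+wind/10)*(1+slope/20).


Formula: ROS = fuel * (1 + wind/10) * (1 + slope/20)
Wind factor = 1 + 36.3/10 = 4.63
Slope factor = 1 + 15.8/20 = 1.79
ROS = 0.51 * 4.63 * 1.79 = 4.23 m/min

4.23


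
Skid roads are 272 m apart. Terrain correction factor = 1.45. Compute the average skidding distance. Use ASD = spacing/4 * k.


Formula: ASD = (spacing / 4) * correction
Uncorrected distance = spacing / 4 = 272 / 4 = 68 m
ASD = 68 * 1.45 = 99 m

99


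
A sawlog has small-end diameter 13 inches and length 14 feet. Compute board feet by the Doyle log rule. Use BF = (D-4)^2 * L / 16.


Doyle: BF = (D - 4)^2 * L / 16
Adjusted diameter = 13 - 4 = 9 in
(D-4)^2 = 9^2 = 81
BF = 81 * 14 / 16 = 71 BF

71


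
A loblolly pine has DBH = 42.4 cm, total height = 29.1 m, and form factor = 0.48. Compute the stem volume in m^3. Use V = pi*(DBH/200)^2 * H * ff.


Formula: V = pi * (DBH/200)^2 * H * ff
Radius = DBH/200 = 42.4/200 = 0.212 m
Radius^2 = 0.212^2 = 0.044944 m^2
V = pi * 0.044944 * 29.1 * 0.48
V = 1.972 m^3

1.972


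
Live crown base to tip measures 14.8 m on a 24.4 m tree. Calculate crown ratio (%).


Formula: Crown Ratio = (Crown Length / Total Height) * 100
CR = (14.8 m / 24.4 m) * 100
CR = 0.6066 * 100 = 60.7%

60.7


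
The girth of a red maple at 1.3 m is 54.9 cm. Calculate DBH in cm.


Formula: DBH = C / pi
DBH = 54.9 / pi
pi = 3.14159...
DBH = 17.5 cm

17.5


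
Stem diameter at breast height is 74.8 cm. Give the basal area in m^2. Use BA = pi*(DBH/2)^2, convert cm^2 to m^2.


Formula: BA = pi * (DBH/2)^2 / 10000  (cm^2 to m^2)
Radius = DBH/2 = 74.8/2 = 37.4 cm
BA = pi * 37.4^2 / 10000
   = 4394.3341 cm^2 / 10000
   = 0.4394 m^2

0.4394


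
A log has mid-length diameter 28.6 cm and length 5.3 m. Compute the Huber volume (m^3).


Huber: V = Am * L,  Am = pi*(Dm/200)^2
Am = pi*(28.6/200)^2 = 0.064242 m^2
V = 0.064242*5.3 = 0.3405 m^3

0.3405


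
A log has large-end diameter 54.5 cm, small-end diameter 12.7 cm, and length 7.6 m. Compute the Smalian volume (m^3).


Smalian: V = (A1 + A2)/2 * L,  A = pi*(D/200)^2
A1 = pi*(54.5/200)^2 = 0.233283 m^2
A2 = pi*(12.7/200)^2 = 0.012668 m^2
V = (0.233283+0.012668)/2*7.6 = 0.9346 m^3

0.9346


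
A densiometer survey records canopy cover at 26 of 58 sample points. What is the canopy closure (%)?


Formula: Canopy closure = covered points / total points * 100
Closure = 26 / 58 * 100
Closure = 0.4483 * 100 = 44.8%

44.8


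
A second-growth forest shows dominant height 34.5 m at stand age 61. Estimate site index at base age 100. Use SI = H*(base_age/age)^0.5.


Formula: SI = H_dom * (base_age / age)^0.5
Age ratio = 100 / 61 = 1.63934
sqrt(age_ratio) = 1.28037
SI = 34.5 * 1.28037 = 44.2 m

44.2


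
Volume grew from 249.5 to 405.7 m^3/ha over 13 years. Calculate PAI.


Formula: PAI = (V_T2 - V_T1) / (T2 - T1)
Volume increment = 405.7 - 249.5 = 156.2 m^3/ha
PAI = 156.2 / 13 = 12.02 m^3/ha/year

12.02


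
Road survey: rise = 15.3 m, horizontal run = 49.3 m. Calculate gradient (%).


Formula: Gradient = rise / run * 100
Gradient = 15.3 / 49.3 * 100 = 31.0%

31.0


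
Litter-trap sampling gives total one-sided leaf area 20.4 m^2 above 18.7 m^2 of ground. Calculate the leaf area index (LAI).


Formula: LAI = total leaf area / ground area  (dimensionless)
LAI = 20.4 m^2 / 18.7 m^2
LAI = 1.09

1.09


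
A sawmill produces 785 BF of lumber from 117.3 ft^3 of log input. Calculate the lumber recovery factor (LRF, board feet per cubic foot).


Formula: LRF = Lumber Output (BF) / Log Input (ft^3)
LRF = 785 BF / 117.3 ft^3
LRF = 6.69 BF/ft^3

6.69


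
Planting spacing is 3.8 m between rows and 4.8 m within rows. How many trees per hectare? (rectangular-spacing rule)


Formula: TPH = 10000 m^2/ha / (spacing_x * spacing_y)
Area per tree = 3.8 m * 4.8 m = 18.24 m^2
TPH = 10000 / 18.24 = 548 trees/ha

548


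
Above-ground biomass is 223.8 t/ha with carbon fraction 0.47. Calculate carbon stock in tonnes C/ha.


Formula: Carbon Stock = Biomass * Carbon Fraction
C = 223.8 t/ha * 0.47
C = 105.2 t C/ha

105.2


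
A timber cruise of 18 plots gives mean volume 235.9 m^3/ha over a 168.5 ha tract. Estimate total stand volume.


Formula: Total Volume = Mean Volume per ha * Total Area
Total Volume = 235.9 m^3/ha * 168.5 ha
Total Volume = 39749 m^3

39749


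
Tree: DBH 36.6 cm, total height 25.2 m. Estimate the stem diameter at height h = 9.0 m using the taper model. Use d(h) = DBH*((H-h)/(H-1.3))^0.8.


Taper: d(h) = DBH * ((H - h) / (H - 1.3))^0.8
Numerator = H - h = 25.2 - 9.0 = 16.2 m
Denominator = H - 1.3 = 25.2 - 1.3 = 23.9 m
Ratio = 16.2 / 23.9 = 0.67782
d = 36.6 * 0.67782^0.8 = 26.8 cm

26.8


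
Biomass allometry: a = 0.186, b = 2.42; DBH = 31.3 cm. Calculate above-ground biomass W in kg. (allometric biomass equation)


Formula: W = a * DBH^b  (allometric power law)
DBH^b = 31.3^2.42 = 4161.1876
W = 0.186 * 4161.1876 = 774.0 kg

774.0


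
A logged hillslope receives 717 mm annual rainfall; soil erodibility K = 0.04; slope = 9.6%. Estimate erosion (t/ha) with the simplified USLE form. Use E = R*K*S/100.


Formula: E = R * K * S / 100  (simplified USLE)
R * K = 717 * 0.04 = 28.68
E = 28.68 * 9.6 / 100 = 2.75 t/ha

2.75


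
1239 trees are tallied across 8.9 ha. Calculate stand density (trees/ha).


Formula: Stand Density = N_trees / Area_ha
Density = 1239 trees / 8.9 ha
Density = 139 trees/ha

139


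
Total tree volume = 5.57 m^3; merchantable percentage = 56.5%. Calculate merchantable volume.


Formula: MV = V_total * (merchantable_pct / 100)
Merchantable fraction = 56.5% / 100 = 0.565
MV = 5.57 m^3 * 0.565 = 3.147 m^3

3.147


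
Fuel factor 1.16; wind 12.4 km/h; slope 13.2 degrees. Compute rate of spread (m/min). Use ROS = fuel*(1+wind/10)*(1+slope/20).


Formula: ROS = fuel * (1 + wind/10) * (1 + slope/20)
Wind factor = 1 + 12.4/10 = 2.24
Slope factor = 1 + 13.2/20 = 1.66
ROS = 1.16 * 2.24 * 1.66 = 4.31 m/min

4.31


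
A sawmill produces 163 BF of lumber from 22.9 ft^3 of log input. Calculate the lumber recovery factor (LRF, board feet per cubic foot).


Formula: LRF = Lumber Output (BF) / Log Input (ft^3)
LRF = 163 BF / 22.9 ft^3
LRF = 7.12 BF/ft^3

7.12


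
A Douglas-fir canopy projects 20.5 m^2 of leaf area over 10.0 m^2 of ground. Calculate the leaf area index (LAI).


Formula: LAI = total leaf area / ground area  (dimensionless)
LAI = 20.5 m^2 / 10.0 m^2
LAI = 2.05

2.05


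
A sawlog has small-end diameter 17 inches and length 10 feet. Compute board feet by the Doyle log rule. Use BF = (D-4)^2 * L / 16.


Doyle: BF = (D - 4)^2 * L / 16
Adjusted diameter = 17 - 4 = 13 in
(D-4)^2 = 13^2 = 169
BF = 169 * 10 / 16 = 106 BF

106


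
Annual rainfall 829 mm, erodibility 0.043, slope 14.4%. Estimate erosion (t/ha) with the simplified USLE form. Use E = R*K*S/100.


Formula: E = R * K * S / 100  (simplified USLE)
R * K = 829 * 0.043 = 35.647
E = 35.647 * 14.4 / 100 = 5.13 t/ha

5.13


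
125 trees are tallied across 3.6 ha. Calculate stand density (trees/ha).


Formula: Stand Density = N_trees / Area_ha
Density = 125 trees / 3.6 ha
Density = 35 trees/ha

35


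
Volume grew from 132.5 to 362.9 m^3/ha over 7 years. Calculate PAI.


Formula: PAI = (V_T2 - V_T1) / (T2 - T1)
Volume increment = 362.9 - 132.5 = 230.4 m^3/ha
PAI = 230.4 / 7 = 32.91 m^3/ha/year

32.91


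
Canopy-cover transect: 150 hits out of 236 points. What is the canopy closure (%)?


Formula: Canopy closure = covered points / total points * 100
Closure = 150 / 236 * 100
Closure = 0.6356 * 100 = 63.6%

63.6


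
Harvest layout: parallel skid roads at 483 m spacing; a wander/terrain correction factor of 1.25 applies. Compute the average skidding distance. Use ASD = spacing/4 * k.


Formula: ASD = (spacing / 4) * correction
Uncorrected distance = spacing / 4 = 483 / 4 = 120.75 m
ASD = 120.75 * 1.25 = 151 m

151


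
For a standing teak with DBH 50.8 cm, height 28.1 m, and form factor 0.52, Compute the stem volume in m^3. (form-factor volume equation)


Formula: V = pi * (DBH/200)^2 * H * ff
Radius = DBH/200 = 50.8/200 = 0.254 m
Radius^2 = 0.254^2 = 0.064516 m^2
V = pi * 0.064516 * 28.1 * 0.52
V = 2.962 m^3

2.962


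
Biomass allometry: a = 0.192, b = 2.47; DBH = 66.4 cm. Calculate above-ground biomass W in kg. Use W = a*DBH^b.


Formula: W = a * DBH^b  (allometric power law)
DBH^b = 66.4^2.47 = 31677.8105
W = 0.192 * 31677.8105 = 6082.1 kg

6082.1


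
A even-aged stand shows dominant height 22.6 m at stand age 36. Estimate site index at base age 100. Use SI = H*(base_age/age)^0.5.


Formula: SI = H_dom * (base_age / age)^0.5
Age ratio = 100 / 36 = 2.77778
sqrt(age_ratio) = 1.66667
SI = 22.6 * 1.66667 = 37.7 m

37.7


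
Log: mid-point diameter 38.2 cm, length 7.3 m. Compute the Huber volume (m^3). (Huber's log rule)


Huber: V = Am * L,  Am = pi*(Dm/200)^2
Am = pi*(38.2/200)^2 = 0.114608 m^2
V = 0.114608*7.3 = 0.8366 m^3

0.8366


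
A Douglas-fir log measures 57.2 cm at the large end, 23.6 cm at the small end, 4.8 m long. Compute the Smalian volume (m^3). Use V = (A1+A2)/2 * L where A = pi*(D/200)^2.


Smalian: V = (A1 + A2)/2 * L,  A = pi*(D/200)^2
A1 = pi*(57.2/200)^2 = 0.25697 m^2
A2 = pi*(23.6/200)^2 = 0.043744 m^2
V = (0.25697+0.043744)/2*4.8 = 0.7217 m^3

0.7217


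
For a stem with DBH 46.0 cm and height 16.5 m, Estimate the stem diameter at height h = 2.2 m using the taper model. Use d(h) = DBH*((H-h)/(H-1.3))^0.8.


Taper: d(h) = DBH * ((H - h) / (H - 1.3))^0.8
Numerator = H - h = 16.5 - 2.2 = 14.3 m
Denominator = H - 1.3 = 16.5 - 1.3 = 15.2 m
Ratio = 14.3 / 15.2 = 0.94079
d = 46.0 * 0.94079^0.8 = 43.8 cm

43.8


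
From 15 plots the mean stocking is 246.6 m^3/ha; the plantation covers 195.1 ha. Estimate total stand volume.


Formula: Total Volume = Mean Volume per ha * Total Area
Total Volume = 246.6 m^3/ha * 195.1 ha
Total Volume = 48112 m^3

48112


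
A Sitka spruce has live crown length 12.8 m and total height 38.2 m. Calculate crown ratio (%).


Formula: Crown Ratio = (Crown Length / Total Height) * 100
CR = (12.8 m / 38.2 m) * 100
CR = 0.3351 * 100 = 33.5%

33.5


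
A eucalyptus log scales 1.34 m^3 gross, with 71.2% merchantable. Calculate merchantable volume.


Formula: MV = V_total * (merchantable_pct / 100)
Merchantable fraction = 71.2% / 100 = 0.712
MV = 1.34 m^3 * 0.712 = 0.954 m^3

0.954


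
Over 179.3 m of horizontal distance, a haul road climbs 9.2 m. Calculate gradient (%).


Formula: Gradient = rise / run * 100
Gradient = 9.2 / 179.3 * 100 = 5.1%

5.1


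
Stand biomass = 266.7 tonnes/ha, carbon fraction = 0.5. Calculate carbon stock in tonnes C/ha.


Formula: Carbon Stock = Biomass * Carbon Fraction
C = 266.7 t/ha * 0.5
C = 133.4 t C/ha

133.4


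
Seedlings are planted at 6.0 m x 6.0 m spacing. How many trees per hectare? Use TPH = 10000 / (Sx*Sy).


Formula: TPH = 10000 m^2/ha / (spacing_x * spacing_y)
Area per tree = 6.0 m * 6.0 m = 36.0 m^2
TPH = 10000 / 36.0 = 278 trees/ha

278


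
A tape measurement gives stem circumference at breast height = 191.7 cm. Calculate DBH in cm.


Formula: DBH = C / pi
DBH = 191.7 / pi
pi = 3.14159...
DBH = 61.0 cm

61.0


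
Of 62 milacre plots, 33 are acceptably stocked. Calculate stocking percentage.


Formula: Stocking % = stocked plots / total plots * 100
Stocking = 33 / 62 * 100
Stocking = 0.5323 * 100 = 53.2%

53.2


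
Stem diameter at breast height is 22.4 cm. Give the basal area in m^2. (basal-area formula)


Formula: BA = pi * (DBH/2)^2 / 10000  (cm^2 to m^2)
Radius = DBH/2 = 22.4/2 = 11.2 cm
BA = pi * 11.2^2 / 10000
   = 394.0814 cm^2 / 10000
   = 0.0394 m^2

0.0394


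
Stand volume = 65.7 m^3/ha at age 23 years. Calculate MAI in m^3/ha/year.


Formula: MAI = Total Volume / Stand Age
MAI = 65.7 m^3/ha / 23 years
MAI = 2.86 m^3/ha/year

2.86


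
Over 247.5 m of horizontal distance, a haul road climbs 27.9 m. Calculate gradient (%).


Formula: Gradient = rise / run * 100
Gradient = 27.9 / 247.5 * 100 = 11.3%

11.3


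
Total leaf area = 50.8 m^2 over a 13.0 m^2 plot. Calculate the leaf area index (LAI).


Formula: LAI = total leaf area / ground area  (dimensionless)
LAI = 50.8 m^2 / 13.0 m^2
LAI = 3.91

3.91


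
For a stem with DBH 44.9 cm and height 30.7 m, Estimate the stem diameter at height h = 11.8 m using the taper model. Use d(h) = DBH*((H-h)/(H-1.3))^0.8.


Taper: d(h) = DBH * ((H - h) / (H - 1.3))^0.8
Numerator = H - h = 30.7 - 11.8 = 18.9 m
Denominator = H - 1.3 = 30.7 - 1.3 = 29.4 m
Ratio = 18.9 / 29.4 = 0.64286
d = 44.9 * 0.64286^0.8 = 31.5 cm

31.5


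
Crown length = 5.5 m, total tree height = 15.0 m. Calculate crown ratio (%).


Formula: Crown Ratio = (Crown Length / Total Height) * 100
CR = (5.5 m / 15.0 m) * 100
CR = 0.3667 * 100 = 36.7%

36.7


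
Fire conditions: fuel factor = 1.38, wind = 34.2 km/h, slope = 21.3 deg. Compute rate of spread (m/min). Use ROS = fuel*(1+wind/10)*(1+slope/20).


Formula: ROS = fuel * (1 + wind/10) * (1 + slope/20)
Wind factor = 1 + 34.2/10 = 4.42
Slope factor = 1 + 21.3/20 = 2.065
ROS = 1.38 * 4.42 * 2.065 = 12.6 m/min

12.6


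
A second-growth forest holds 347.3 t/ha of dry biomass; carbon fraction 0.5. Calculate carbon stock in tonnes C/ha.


Formula: Carbon Stock = Biomass * Carbon Fraction
C = 347.3 t/ha * 0.5
C = 173.7 t C/ha

173.7


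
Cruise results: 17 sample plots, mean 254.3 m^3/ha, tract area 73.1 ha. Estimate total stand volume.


Formula: Total Volume = Mean Volume per ha * Total Area
Total Volume = 254.3 m^3/ha * 73.1 ha
Total Volume = 18589 m^3

18589


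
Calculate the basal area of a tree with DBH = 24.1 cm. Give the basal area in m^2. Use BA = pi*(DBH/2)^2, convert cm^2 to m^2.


Formula: BA = pi * (DBH/2)^2 / 10000  (cm^2 to m^2)
Radius = DBH/2 = 24.1/2 = 12.05 cm
BA = pi * 12.05^2 / 10000
   = 456.1671 cm^2 / 10000
   = 0.0456 m^2

0.0456


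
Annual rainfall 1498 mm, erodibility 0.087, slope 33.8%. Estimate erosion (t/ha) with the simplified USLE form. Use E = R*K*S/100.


Formula: E = R * K * S / 100  (simplified USLE)
R * K = 1498 * 0.087 = 130.326
E = 130.326 * 33.8 / 100 = 44.05 t/ha

44.05


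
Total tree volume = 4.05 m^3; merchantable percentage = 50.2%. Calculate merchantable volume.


Formula: MV = V_total * (merchantable_pct / 100)
Merchantable fraction = 50.2% / 100 = 0.502
MV = 4.05 m^3 * 0.502 = 2.033 m^3

2.033


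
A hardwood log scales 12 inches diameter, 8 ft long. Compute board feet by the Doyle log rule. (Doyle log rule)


Doyle: BF = (D - 4)^2 * L / 16
Adjusted diameter = 12 - 4 = 8 in
(D-4)^2 = 8^2 = 64
BF = 64 * 8 / 16 = 32 BF

32


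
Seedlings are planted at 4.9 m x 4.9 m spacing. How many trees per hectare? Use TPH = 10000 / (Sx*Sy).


Formula: TPH = 10000 m^2/ha / (spacing_x * spacing_y)
Area per tree = 4.9 m * 4.9 m = 24.01 m^2
TPH = 10000 / 24.01 = 416 trees/ha

416


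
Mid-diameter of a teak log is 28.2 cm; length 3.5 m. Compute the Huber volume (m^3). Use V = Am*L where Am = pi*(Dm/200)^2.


Huber: V = Am * L,  Am = pi*(Dm/200)^2
Am = pi*(28.2/200)^2 = 0.062458 m^2
V = 0.062458*3.5 = 0.2186 m^3

0.2186


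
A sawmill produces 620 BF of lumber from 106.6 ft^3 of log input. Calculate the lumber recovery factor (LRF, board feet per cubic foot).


Formula: LRF = Lumber Output (BF) / Log Input (ft^3)
LRF = 620 BF / 106.6 ft^3
LRF = 5.82 BF/ft^3

5.82


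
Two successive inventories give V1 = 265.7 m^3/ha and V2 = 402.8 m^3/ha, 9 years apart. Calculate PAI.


Formula: PAI = (V_T2 - V_T1) / (T2 - T1)
Volume increment = 402.8 - 265.7 = 137.1 m^3/ha
PAI = 137.1 / 9 = 15.23 m^3/ha/year

15.23


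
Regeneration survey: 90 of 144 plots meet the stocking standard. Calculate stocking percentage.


Formula: Stocking % = stocked plots / total plots * 100
Stocking = 90 / 144 * 100
Stocking = 0.625 * 100 = 62.5%

62.5


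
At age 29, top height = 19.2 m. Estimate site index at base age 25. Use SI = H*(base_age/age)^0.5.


Formula: SI = H_dom * (base_age / age)^0.5
Age ratio = 25 / 29 = 0.86207
sqrt(age_ratio) = 0.92848
SI = 19.2 * 0.92848 = 17.8 m

17.8


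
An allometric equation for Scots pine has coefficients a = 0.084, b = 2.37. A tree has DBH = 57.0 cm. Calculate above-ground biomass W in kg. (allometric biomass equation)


Formula: W = a * DBH^b  (allometric power law)
DBH^b = 57.0^2.37 = 14501.85
W = 0.084 * 14501.85 = 1218.2 kg

1218.2


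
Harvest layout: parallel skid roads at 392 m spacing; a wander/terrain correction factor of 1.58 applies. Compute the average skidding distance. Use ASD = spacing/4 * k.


Formula: ASD = (spacing / 4) * correction
Uncorrected distance = spacing / 4 = 392 / 4 = 98 m
ASD = 98 * 1.58 = 155 m

155


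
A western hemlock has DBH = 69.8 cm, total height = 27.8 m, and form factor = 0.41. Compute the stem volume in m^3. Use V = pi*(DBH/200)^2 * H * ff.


Formula: V = pi * (DBH/200)^2 * H * ff
Radius = DBH/200 = 69.8/200 = 0.349 m
Radius^2 = 0.349^2 = 0.121801 m^2
V = pi * 0.121801 * 27.8 * 0.41
V = 4.361 m^3

4.361


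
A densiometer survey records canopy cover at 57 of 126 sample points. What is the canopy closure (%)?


Formula: Canopy closure = covered points / total points * 100
Closure = 57 / 126 * 100
Closure = 0.4524 * 100 = 45.2%

45.2


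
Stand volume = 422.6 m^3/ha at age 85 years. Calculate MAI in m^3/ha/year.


Formula: MAI = Total Volume / Stand Age
MAI = 422.6 m^3/ha / 85 years
MAI = 4.97 m^3/ha/year

4.97


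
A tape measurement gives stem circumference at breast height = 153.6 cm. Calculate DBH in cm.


Formula: DBH = C / pi
DBH = 153.6 / pi
pi = 3.14159...
DBH = 48.9 cm

48.9


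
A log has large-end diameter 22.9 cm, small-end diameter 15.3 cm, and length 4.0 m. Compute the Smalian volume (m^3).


Smalian: V = (A1 + A2)/2 * L,  A = pi*(D/200)^2
A1 = pi*(22.9/200)^2 = 0.041187 m^2
A2 = pi*(15.3/200)^2 = 0.018385 m^2
V = (0.041187+0.018385)/2*4.0 = 0.1191 m^3

0.1191


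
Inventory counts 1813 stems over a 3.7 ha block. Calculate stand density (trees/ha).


Formula: Stand Density = N_trees / Area_ha
Density = 1813 trees / 3.7 ha
Density = 490 trees/ha

490


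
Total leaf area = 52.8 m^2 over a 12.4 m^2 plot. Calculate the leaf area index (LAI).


Formula: LAI = total leaf area / ground area  (dimensionless)
LAI = 52.8 m^2 / 12.4 m^2
LAI = 4.26

4.26


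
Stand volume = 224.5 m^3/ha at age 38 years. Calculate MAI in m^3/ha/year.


Formula: MAI = Total Volume / Stand Age
MAI = 224.5 m^3/ha / 38 years
MAI = 5.91 m^3/ha/year

5.91


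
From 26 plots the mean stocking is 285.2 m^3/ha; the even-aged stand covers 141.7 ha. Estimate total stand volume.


Formula: Total Volume = Mean Volume per ha * Total Area
Total Volume = 285.2 m^3/ha * 141.7 ha
Total Volume = 40413 m^3

40413


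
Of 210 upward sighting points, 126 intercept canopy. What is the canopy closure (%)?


Formula: Canopy closure = covered points / total points * 100
Closure = 126 / 210 * 100
Closure = 0.6 * 100 = 60.0%

60.0


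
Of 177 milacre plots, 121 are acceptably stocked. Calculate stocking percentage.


Formula: Stocking % = stocked plots / total plots * 100
Stocking = 121 / 177 * 100
Stocking = 0.6836 * 100 = 68.4%

68.4


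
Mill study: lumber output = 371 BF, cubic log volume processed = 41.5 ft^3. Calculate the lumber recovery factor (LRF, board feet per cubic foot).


Formula: LRF = Lumber Output (BF) / Log Input (ft^3)
LRF = 371 BF / 41.5 ft^3
LRF = 8.94 BF/ft^3

8.94


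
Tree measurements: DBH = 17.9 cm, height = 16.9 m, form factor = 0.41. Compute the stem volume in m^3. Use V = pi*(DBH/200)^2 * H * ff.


Formula: V = pi * (DBH/200)^2 * H * ff
Radius = DBH/200 = 17.9/200 = 0.0895 m
Radius^2 = 0.0895^2 = 0.00801025 m^2
V = pi * 0.00801025 * 16.9 * 0.41
V = 0.174 m^3

0.174


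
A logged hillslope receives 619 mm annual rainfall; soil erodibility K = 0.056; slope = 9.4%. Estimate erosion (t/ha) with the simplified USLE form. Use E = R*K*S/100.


Formula: E = R * K * S / 100  (simplified USLE)
R * K = 619 * 0.056 = 34.664
E = 34.664 * 9.4 / 100 = 3.26 t/ha

3.26


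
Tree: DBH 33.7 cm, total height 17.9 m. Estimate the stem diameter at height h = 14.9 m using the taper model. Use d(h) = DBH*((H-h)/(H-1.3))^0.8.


Taper: d(h) = DBH * ((H - h) / (H - 1.3))^0.8
Numerator = H - h = 17.9 - 14.9 = 3.0 m
Denominator = H - 1.3 = 17.9 - 1.3 = 16.6 m
Ratio = 3.0 / 16.6 = 0.18072
d = 33.7 * 0.18072^0.8 = 8.6 cm

8.6


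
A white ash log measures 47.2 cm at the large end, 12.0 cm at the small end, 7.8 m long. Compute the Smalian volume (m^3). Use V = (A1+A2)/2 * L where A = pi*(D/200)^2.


Smalian: V = (A1 + A2)/2 * L,  A = pi*(D/200)^2
A1 = pi*(47.2/200)^2 = 0.174974 m^2
A2 = pi*(12.0/200)^2 = 0.01131 m^2
V = (0.174974+0.01131)/2*7.8 = 0.7265 m^3

0.7265


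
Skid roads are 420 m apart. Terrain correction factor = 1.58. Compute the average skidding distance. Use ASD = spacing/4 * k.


Formula: ASD = (spacing / 4) * correction
Uncorrected distance = spacing / 4 = 420 / 4 = 105 m
ASD = 105 * 1.58 = 166 m

166


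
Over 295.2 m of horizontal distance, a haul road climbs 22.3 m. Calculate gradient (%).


Formula: Gradient = rise / run * 100
Gradient = 22.3 / 295.2 * 100 = 7.6%

7.6


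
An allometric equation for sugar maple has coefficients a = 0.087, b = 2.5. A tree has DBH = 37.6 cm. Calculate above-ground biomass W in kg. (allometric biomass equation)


Formula: W = a * DBH^b  (allometric power law)
DBH^b = 37.6^2.5 = 8669.0122
W = 0.087 * 8669.0122 = 754.2 kg

754.2


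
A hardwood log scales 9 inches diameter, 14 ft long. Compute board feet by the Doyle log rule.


Doyle: BF = (D - 4)^2 * L / 16
Adjusted diameter = 9 - 4 = 5 in
(D-4)^2 = 5^2 = 25
BF = 25 * 14 / 16 = 22 BF

22


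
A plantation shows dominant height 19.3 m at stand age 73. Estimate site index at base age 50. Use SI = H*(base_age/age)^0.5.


Formula: SI = H_dom * (base_age / age)^0.5
Age ratio = 50 / 73 = 0.68493
sqrt(age_ratio) = 0.82761
SI = 19.3 * 0.82761 = 16.0 m

16.0


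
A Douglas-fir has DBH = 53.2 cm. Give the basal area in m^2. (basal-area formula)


Formula: BA = pi * (DBH/2)^2 / 10000  (cm^2 to m^2)
Radius = DBH/2 = 53.2/2 = 26.6 cm
BA = pi * 26.6^2 / 10000
   = 2222.8653 cm^2 / 10000
   = 0.2223 m^2

0.2223


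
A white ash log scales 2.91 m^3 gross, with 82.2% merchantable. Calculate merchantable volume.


Formula: MV = V_total * (merchantable_pct / 100)
Merchantable fraction = 82.2% / 100 = 0.822
MV = 2.91 m^3 * 0.822 = 2.392 m^3

2.392


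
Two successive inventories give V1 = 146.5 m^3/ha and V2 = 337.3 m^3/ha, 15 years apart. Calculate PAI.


Formula: PAI = (V_T2 - V_T1) / (T2 - T1)
Volume increment = 337.3 - 146.5 = 190.8 m^3/ha
PAI = 190.8 / 15 = 12.72 m^3/ha/year

12.72


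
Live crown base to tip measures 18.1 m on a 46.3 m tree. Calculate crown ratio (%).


Formula: Crown Ratio = (Crown Length / Total Height) * 100
CR = (18.1 m / 46.3 m) * 100
CR = 0.3909 * 100 = 39.1%

39.1


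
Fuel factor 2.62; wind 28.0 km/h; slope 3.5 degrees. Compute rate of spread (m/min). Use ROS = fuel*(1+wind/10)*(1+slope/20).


Formula: ROS = fuel * (1 + wind/10) * (1 + slope/20)
Wind factor = 1 + 28.0/10 = 3.8
Slope factor = 1 + 3.5/20 = 1.175
ROS = 2.62 * 3.8 * 1.175 = 11.7 m/min

11.7


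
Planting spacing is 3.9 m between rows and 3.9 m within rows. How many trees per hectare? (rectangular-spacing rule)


Formula: TPH = 10000 m^2/ha / (spacing_x * spacing_y)
Area per tree = 3.9 m * 3.9 m = 15.21 m^2
TPH = 10000 / 15.21 = 657 trees/ha

657


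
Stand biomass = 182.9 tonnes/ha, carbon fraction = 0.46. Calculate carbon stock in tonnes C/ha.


Formula: Carbon Stock = Biomass * Carbon Fraction
C = 182.9 t/ha * 0.46
C = 84.1 t C/ha

84.1


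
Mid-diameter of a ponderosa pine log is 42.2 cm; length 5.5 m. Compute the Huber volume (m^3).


Huber: V = Am * L,  Am = pi*(Dm/200)^2
Am = pi*(42.2/200)^2 = 0.139867 m^2
V = 0.139867*5.5 = 0.7693 m^3

0.7693


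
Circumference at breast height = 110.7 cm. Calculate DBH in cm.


Formula: DBH = C / pi
DBH = 110.7 / pi
pi = 3.14159...
DBH = 35.2 cm

35.2


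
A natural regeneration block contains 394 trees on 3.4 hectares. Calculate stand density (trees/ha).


Formula: Stand Density = N_trees / Area_ha
Density = 394 trees / 3.4 ha
Density = 116 trees/ha

116


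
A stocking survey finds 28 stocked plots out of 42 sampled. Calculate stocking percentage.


Formula: Stocking % = stocked plots / total plots * 100
Stocking = 28 / 42 * 100
Stocking = 0.6667 * 100 = 66.7%

66.7


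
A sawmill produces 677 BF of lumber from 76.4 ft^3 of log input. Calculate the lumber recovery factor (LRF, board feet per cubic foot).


Formula: LRF = Lumber Output (BF) / Log Input (ft^3)
LRF = 677 BF / 76.4 ft^3
LRF = 8.86 BF/ft^3

8.86


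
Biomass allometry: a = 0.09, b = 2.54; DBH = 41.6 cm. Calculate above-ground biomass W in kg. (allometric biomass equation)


Formula: W = a * DBH^b  (allometric power law)
DBH^b = 41.6^2.54 = 12956.7793
W = 0.09 * 12956.7793 = 1166.1 kg

1166.1


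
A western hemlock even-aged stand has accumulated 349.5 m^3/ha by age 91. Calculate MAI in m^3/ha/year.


Formula: MAI = Total Volume / Stand Age
MAI = 349.5 m^3/ha / 91 years
MAI = 3.84 m^3/ha/year

3.84


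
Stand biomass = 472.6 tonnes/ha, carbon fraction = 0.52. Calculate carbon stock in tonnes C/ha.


Formula: Carbon Stock = Biomass * Carbon Fraction
C = 472.6 t/ha * 0.52
C = 245.8 t C/ha

245.8


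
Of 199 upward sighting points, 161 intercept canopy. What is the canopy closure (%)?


Formula: Canopy closure = covered points / total points * 100
Closure = 161 / 199 * 100
Closure = 0.809 * 100 = 80.9%

80.9


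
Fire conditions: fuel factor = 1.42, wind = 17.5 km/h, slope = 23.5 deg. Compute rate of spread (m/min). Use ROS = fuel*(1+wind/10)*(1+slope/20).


Formula: ROS = fuel * (1 + wind/10) * (1 + slope/20)
Wind factor = 1 + 17.5/10 = 2.75
Slope factor = 1 + 23.5/20 = 2.175
ROS = 1.42 * 2.75 * 2.175 = 8.49 m/min

8.49


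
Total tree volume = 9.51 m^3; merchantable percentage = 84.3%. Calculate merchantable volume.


Formula: MV = V_total * (merchantable_pct / 100)
Merchantable fraction = 84.3% / 100 = 0.843
MV = 9.51 m^3 * 0.843 = 8.017 m^3

8.017


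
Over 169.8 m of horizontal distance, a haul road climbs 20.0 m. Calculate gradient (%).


Formula: Gradient = rise / run * 100
Gradient = 20.0 / 169.8 * 100 = 11.8%

11.8


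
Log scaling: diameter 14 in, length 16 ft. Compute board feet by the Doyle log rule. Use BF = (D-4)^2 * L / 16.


Doyle: BF = (D - 4)^2 * L / 16
Adjusted diameter = 14 - 4 = 10 in
(D-4)^2 = 10^2 = 100
BF = 100 * 16 / 16 = 100 BF

100


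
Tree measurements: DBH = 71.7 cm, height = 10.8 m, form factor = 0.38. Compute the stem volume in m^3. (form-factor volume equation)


Formula: V = pi * (DBH/200)^2 * H * ff
Radius = DBH/200 = 71.7/200 = 0.3585 m
Radius^2 = 0.3585^2 = 0.12852225 m^2
V = pi * 0.12852225 * 10.8 * 0.38
V = 1.657 m^3

1.657


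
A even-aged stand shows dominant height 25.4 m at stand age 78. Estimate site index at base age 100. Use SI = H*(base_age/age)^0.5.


Formula: SI = H_dom * (base_age / age)^0.5
Age ratio = 100 / 78 = 1.28205
sqrt(age_ratio) = 1.13228
SI = 25.4 * 1.13228 = 28.8 m

28.8


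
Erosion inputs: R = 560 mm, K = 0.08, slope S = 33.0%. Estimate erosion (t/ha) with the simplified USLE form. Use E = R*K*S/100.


Formula: E = R * K * S / 100  (simplified USLE)
R * K = 560 * 0.08 = 44.8
E = 44.8 * 33.0 / 100 = 14.78 t/ha

14.78


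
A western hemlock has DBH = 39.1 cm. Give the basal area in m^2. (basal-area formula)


Formula: BA = pi * (DBH/2)^2 / 10000  (cm^2 to m^2)
Radius = DBH/2 = 39.1/2 = 19.55 cm
BA = pi * 19.55^2 / 10000
   = 1200.7246 cm^2 / 10000
   = 0.1201 m^2

0.1201


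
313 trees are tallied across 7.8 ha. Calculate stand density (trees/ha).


Formula: Stand Density = N_trees / Area_ha
Density = 313 trees / 7.8 ha
Density = 40 trees/ha

40


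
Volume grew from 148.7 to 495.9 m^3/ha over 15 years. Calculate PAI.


Formula: PAI = (V_T2 - V_T1) / (T2 - T1)
Volume increment = 495.9 - 148.7 = 347.2 m^3/ha
PAI = 347.2 / 15 = 23.15 m^3/ha/year

23.15


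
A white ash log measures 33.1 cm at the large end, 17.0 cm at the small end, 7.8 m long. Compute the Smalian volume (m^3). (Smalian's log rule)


Smalian: V = (A1 + A2)/2 * L,  A = pi*(D/200)^2
A1 = pi*(33.1/200)^2 = 0.086049 m^2
A2 = pi*(17.0/200)^2 = 0.022698 m^2
V = (0.086049+0.022698)/2*7.8 = 0.4241 m^3

0.4241


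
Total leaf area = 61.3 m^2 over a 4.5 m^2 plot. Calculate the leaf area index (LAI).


Formula: LAI = total leaf area / ground area  (dimensionless)
LAI = 61.3 m^2 / 4.5 m^2
LAI = 13.62

13.62


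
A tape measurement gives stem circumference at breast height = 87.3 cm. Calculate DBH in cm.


Formula: DBH = C / pi
DBH = 87.3 / pi
pi = 3.14159...
DBH = 27.8 cm

27.8


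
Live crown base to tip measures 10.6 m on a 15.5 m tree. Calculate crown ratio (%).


Formula: Crown Ratio = (Crown Length / Total Height) * 100
CR = (10.6 m / 15.5 m) * 100
CR = 0.6839 * 100 = 68.4%

68.4


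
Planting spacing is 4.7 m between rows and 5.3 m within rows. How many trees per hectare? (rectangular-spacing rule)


Formula: TPH = 10000 m^2/ha / (spacing_x * spacing_y)
Area per tree = 4.7 m * 5.3 m = 24.91 m^2
TPH = 10000 / 24.91 = 401 trees/ha

401


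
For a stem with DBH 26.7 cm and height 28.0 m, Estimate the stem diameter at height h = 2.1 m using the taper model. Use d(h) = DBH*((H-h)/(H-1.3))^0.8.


Taper: d(h) = DBH * ((H - h) / (H - 1.3))^0.8
Numerator = H - h = 28.0 - 2.1 = 25.9 m
Denominator = H - 1.3 = 28.0 - 1.3 = 26.7 m
Ratio = 25.9 / 26.7 = 0.97004
d = 26.7 * 0.97004^0.8 = 26.1 cm

26.1


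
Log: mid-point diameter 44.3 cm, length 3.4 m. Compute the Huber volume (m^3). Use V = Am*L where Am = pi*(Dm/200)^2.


Huber: V = Am * L,  Am = pi*(Dm/200)^2
Am = pi*(44.3/200)^2 = 0.154134 m^2
V = 0.154134*3.4 = 0.5241 m^3

0.5241


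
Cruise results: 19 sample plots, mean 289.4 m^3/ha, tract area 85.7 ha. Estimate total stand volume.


Formula: Total Volume = Mean Volume per ha * Total Area
Total Volume = 289.4 m^3/ha * 85.7 ha
Total Volume = 24802 m^3

24802


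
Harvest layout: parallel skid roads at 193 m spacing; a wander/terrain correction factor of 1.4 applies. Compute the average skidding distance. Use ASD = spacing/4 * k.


Formula: ASD = (spacing / 4) * correction
Uncorrected distance = spacing / 4 = 193 / 4 = 48.25 m
ASD = 48.25 * 1.4 = 68 m

68


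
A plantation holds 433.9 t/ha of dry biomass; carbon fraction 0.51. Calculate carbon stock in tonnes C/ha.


Formula: Carbon Stock = Biomass * Carbon Fraction
C = 433.9 t/ha * 0.51
C = 221.3 t C/ha

221.3


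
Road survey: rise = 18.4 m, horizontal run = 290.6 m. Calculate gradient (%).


Formula: Gradient = rise / run * 100
Gradient = 18.4 / 290.6 * 100 = 6.3%

6.3


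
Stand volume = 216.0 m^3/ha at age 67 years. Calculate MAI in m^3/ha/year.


Formula: MAI = Total Volume / Stand Age
MAI = 216.0 m^3/ha / 67 years
MAI = 3.22 m^3/ha/year

3.22


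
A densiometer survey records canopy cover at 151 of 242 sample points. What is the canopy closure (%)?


Formula: Canopy closure = covered points / total points * 100
Closure = 151 / 242 * 100
Closure = 0.624 * 100 = 62.4%

62.4


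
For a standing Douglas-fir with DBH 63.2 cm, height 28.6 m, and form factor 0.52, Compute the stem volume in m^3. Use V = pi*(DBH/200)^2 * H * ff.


Formula: V = pi * (DBH/200)^2 * H * ff
Radius = DBH/200 = 63.2/200 = 0.316 m
Radius^2 = 0.316^2 = 0.099856 m^2
V = pi * 0.099856 * 28.6 * 0.52
V = 4.665 m^3

4.665


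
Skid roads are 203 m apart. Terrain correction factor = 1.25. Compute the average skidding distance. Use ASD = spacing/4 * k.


Formula: ASD = (spacing / 4) * correction
Uncorrected distance = spacing / 4 = 203 / 4 = 50.75 m
ASD = 50.75 * 1.25 = 63 m

63


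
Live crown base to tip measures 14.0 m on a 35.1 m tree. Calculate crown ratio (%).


Formula: Crown Ratio = (Crown Length / Total Height) * 100
CR = (14.0 m / 35.1 m) * 100
CR = 0.3989 * 100 = 39.9%

39.9


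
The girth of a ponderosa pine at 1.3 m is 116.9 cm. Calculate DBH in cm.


Formula: DBH = C / pi
DBH = 116.9 / pi
pi = 3.14159...
DBH = 37.2 cm

37.2


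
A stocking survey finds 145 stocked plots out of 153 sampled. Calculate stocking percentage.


Formula: Stocking % = stocked plots / total plots * 100
Stocking = 145 / 153 * 100
Stocking = 0.9477 * 100 = 94.8%

94.8


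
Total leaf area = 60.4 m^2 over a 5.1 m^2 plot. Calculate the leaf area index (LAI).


Formula: LAI = total leaf area / ground area  (dimensionless)
LAI = 60.4 m^2 / 5.1 m^2
LAI = 11.84

11.84


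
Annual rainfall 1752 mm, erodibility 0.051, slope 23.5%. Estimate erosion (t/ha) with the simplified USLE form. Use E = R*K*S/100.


Formula: E = R * K * S / 100  (simplified USLE)
R * K = 1752 * 0.051 = 89.352
E = 89.352 * 23.5 / 100 = 21.0 t/ha

21.0
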